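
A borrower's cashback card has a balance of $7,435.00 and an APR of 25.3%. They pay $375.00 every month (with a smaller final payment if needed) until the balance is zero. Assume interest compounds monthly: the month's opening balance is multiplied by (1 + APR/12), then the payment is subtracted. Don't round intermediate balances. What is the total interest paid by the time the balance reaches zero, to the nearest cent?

$2,294.32

Monthly rate r = 25.3%/12 = 2.10833% = 0.0210833.
Payoff takes n = ⌈−ln(1 − rB₀/P)/ln(1+r)⌉ = ⌈25.944⌉ = 26 payments; the last is $354.32.
Total paid = 25·$375.00 + $354.32 = $9,729.32.
Total interest = total paid − principal = $9,729.32 − $7,435.00 = $2,294.32.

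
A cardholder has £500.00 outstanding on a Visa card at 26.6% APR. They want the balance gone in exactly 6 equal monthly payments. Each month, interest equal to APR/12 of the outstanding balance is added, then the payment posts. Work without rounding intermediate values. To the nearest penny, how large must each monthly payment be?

£89.92

Monthly rate r = 26.6%/12 = 2.21667% = 0.0221667.
Level-payment amortization: P = B₀·r / (1 − (1+r)^(−n)) = 500.00·0.0221667 / (1 − 1.02217^(−6)).
Denominator 1 − (1+r)^(−6) = 0.123262235.
P = 11.0833 / 0.123262235 ≈ 89.92.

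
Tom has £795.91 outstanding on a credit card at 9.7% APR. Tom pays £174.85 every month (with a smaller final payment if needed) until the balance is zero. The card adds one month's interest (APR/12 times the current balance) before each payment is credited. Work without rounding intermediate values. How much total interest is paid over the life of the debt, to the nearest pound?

£18

Monthly rate r = 9.7%/12 = 0.808333% = 0.00808333.
Payoff takes n = ⌈−ln(1 − rB₀/P)/ln(1+r)⌉ = ⌈4.657⌉ = 5 payments; the last is £114.95.
Total paid = 4·£174.85 + £114.95 = £814.35.
Total interest = total paid − principal = £814.35 − £795.91 = £18.44.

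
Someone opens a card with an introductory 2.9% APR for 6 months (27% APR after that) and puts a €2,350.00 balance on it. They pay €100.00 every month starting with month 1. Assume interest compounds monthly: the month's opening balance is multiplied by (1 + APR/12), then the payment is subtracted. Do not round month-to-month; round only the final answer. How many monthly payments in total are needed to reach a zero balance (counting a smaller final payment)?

Promo months 1–6 at r₀ = 2.9%/12 = 0.00241667; months 7+ at r₁ = 27%/12 = 0.0225.
After month 6: iterate B ← B·(1+r₀) − €100.00 for 6 months → €1,780.64.
Then at r₁ with €100.00/mo: n₂ = −ln(1 − r₁·B/P)/ln(1+r₁) ≈ 23.01 → 24 more payments.

30 payments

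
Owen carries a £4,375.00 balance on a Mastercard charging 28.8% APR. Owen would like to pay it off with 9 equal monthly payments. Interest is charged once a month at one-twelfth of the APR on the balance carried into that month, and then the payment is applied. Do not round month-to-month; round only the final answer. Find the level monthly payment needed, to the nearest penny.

Monthly rate r = 28.8%/12 = 2.4% = 0.024.
Level-payment amortization: P = B₀·r / (1 − (1+r)^(−n)) = 4375.00·0.024 / (1 − 1.024^(−9)).
Denominator 1 − (1+r)^(−9) = 0.192206433.
P = 105 / 0.192206433 ≈ 546.29.

£546.29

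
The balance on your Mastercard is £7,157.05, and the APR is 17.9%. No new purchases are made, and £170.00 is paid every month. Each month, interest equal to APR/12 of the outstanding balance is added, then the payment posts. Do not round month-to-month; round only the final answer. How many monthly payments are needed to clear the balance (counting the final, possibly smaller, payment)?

Monthly rate r = 17.9%/12 = 1.49167% = 0.0149167.
Recurrence: B ← B·(1+r) − £170.00.
Month 1: interest £106.76; balance after payment £7,093.81.
Month 2: interest £105.82; balance after payment £7,029.63.
Closed form: n = −ln(1 − rB₀/P)/ln(1+r) = −ln(0.372)/ln(1.01492) ≈ 66.785, so the balance reaches zero during payment 67.

67 months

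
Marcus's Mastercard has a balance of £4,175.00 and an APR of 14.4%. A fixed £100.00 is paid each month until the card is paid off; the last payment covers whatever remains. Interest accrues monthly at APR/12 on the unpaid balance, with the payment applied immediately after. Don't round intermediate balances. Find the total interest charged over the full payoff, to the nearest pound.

£1,653

Monthly rate r = 14.4%/12 = 1.2% = 0.012.
Payoff takes n = ⌈−ln(1 − rB₀/P)/ln(1+r)⌉ = ⌈58.276⌉ = 59 payments; the last is £27.72.
Total paid = 58·£100.00 + £27.72 = £5,827.72.
Total interest = total paid − principal = £5,827.72 − £4,175.00 = £1,652.72.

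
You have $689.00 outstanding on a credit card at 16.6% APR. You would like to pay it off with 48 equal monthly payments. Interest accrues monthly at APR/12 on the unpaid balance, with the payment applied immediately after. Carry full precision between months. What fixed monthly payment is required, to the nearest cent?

Monthly rate r = 16.6%/12 = 1.38333% = 0.0138333.
Level-payment amortization: P = B₀·r / (1 − (1+r)^(−n)) = 689.00·0.0138333 / (1 − 1.01383^(−48)).
Denominator 1 − (1+r)^(−48) = 0.482863933.
P = 9.53117 / 0.482863933 ≈ 19.74.

$19.74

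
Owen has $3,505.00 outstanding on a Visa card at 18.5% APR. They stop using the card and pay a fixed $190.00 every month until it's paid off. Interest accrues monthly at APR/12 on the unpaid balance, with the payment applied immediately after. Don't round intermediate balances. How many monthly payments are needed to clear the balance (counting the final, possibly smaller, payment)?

22 months

Monthly rate r = 18.5%/12 = 1.54167% = 0.0154167.
Recurrence: B ← B·(1+r) − $190.00.
Month 1: interest $54.04; balance after payment $3,369.04.
Month 2: interest $51.94; balance after payment $3,230.97.
Closed form: n = −ln(1 − rB₀/P)/ln(1+r) = −ln(0.7156)/ln(1.01542) ≈ 21.873, so the balance reaches zero during payment 22.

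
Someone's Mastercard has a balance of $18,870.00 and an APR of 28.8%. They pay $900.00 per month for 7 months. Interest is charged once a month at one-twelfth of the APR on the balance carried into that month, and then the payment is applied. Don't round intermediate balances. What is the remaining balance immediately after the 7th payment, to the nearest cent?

$15,505.58

Monthly rate r = 28.8%/12 = 2.4% = 0.024.
Each month: B ← B·(1+r) − $900.00.
Month 1: interest $452.88; balance after payment $18,422.88.
Month 2: interest $442.15; balance after payment $17,965.03.
Month 3: interest $431.16; balance after payment $17,496.19.
Month 4: interest $419.91; balance after payment $17,016.10.
Month 5: interest $408.39; balance after payment $16,524.48.
Month 6: interest $396.59; balance after payment $16,021.07.
Month 7: interest $384.51; balance after payment $15,505.58.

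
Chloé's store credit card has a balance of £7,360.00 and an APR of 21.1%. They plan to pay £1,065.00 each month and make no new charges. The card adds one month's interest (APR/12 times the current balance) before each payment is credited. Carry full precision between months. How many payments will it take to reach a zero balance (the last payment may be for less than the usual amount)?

Monthly rate r = 21.1%/12 = 1.75833% = 0.0175833.
Recurrence: B ← B·(1+r) − £1,065.00.
Month 1: interest £129.41; balance after payment £6,424.41.
Month 2: interest £112.96; balance after payment £5,472.38.
Closed form: n = −ln(1 − rB₀/P)/ln(1+r) = −ln(0.87849)/ln(1.01758) ≈ 7.433, so the balance reaches zero during payment 8.

8 months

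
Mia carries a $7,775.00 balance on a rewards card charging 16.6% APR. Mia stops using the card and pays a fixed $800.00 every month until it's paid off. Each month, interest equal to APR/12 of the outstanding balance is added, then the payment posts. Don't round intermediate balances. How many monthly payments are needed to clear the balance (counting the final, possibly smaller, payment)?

11 payments

Monthly rate r = 16.6%/12 = 1.38333% = 0.0138333.
Recurrence: B ← B·(1+r) − $800.00.
Month 1: interest $107.55; balance after payment $7,082.55.
Month 2: interest $97.98; balance after payment $6,380.53.
Closed form: n = −ln(1 − rB₀/P)/ln(1+r) = −ln(0.86556)/ln(1.01383) ≈ 10.509, so the balance reaches zero during payment 11.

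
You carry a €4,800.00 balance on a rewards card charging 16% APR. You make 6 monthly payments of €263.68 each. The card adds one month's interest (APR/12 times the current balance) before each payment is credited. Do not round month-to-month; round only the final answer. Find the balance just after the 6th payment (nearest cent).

€3,561.27

Monthly rate r = 16%/12 = 1.33333% = 0.0133333.
Each month: B ← B·(1+r) − €263.68.
Month 1: interest €64.00; balance after payment €4,600.32.
Month 2: interest €61.34; balance after payment €4,397.98.
Month 3: interest €58.64; balance after payment €4,192.94.
Month 4: interest €55.91; balance after payment €3,985.16.
Month 5: interest €53.14; balance after payment €3,774.62.
Month 6: interest €50.33; balance after payment €3,561.27.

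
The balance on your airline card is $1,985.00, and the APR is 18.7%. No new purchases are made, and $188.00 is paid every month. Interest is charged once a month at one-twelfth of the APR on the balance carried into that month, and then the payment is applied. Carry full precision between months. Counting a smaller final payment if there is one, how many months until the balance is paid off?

12 months

Monthly rate r = 18.7%/12 = 1.55833% = 0.0155833.
Recurrence: B ← B·(1+r) − $188.00.
Month 1: interest $30.93; balance after payment $1,827.93.
Month 2: interest $28.49; balance after payment $1,668.42.
Closed form: n = −ln(1 − rB₀/P)/ln(1+r) = −ln(0.83546)/ln(1.01558) ≈ 11.626, so the balance reaches zero during payment 12.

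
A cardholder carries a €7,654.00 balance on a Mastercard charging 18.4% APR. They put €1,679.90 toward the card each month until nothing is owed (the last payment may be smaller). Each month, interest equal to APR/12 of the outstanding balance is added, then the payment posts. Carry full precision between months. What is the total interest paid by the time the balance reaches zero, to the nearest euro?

Monthly rate r = 18.4%/12 = 1.53333% = 0.0153333.
Payoff takes n = ⌈−ln(1 − rB₀/P)/ln(1+r)⌉ = ⌈4.759⌉ = 5 payments; the last is €1,277.92.
Total paid = 4·€1,679.90 + €1,277.92 = €7,997.52.
Total interest = total paid − principal = €7,997.52 − €7,654.00 = €343.52.

€344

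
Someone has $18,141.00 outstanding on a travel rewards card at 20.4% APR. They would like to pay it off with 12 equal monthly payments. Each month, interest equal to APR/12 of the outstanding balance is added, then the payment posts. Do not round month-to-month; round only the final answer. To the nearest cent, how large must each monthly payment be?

Monthly rate r = 20.4%/12 = 1.7% = 0.017.
Level-payment amortization: P = B₀·r / (1 − (1+r)^(−n)) = 18141.00·0.017 / (1 − 1.017^(−12)).
Denominator 1 − (1+r)^(−12) = 0.183138242.
P = 308.397 / 0.183138242 ≈ 1683.96.

$1,683.96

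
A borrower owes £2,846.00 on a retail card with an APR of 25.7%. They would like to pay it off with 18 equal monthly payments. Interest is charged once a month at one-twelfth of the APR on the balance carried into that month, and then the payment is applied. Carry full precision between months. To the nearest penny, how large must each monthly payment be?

Monthly rate r = 25.7%/12 = 2.14167% = 0.0214167.
Level-payment amortization: P = B₀·r / (1 − (1+r)^(−n)) = 2846.00·0.0214167 / (1 − 1.02142^(−18)).
Denominator 1 − (1+r)^(−18) = 0.317115777.
P = 60.9518 / 0.317115777 ≈ 192.21.

£192.21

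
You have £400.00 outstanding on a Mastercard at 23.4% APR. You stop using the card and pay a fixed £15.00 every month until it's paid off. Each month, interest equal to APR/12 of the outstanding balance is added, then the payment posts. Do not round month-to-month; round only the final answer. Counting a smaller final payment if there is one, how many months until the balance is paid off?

Monthly rate r = 23.4%/12 = 1.95% = 0.0195.
Recurrence: B ← B·(1+r) − £15.00.
Month 1: interest £7.80; balance after payment £392.80.
Month 2: interest £7.66; balance after payment £385.46.
Closed form: n = −ln(1 − rB₀/P)/ln(1+r) = −ln(0.48)/ln(1.0195) ≈ 38.005, so the balance reaches zero during payment 39.

39 months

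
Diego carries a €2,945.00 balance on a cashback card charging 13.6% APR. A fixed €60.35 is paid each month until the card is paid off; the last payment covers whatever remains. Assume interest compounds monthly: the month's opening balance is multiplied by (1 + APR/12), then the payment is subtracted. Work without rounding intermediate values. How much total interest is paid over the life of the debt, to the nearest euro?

€1,368

Monthly rate r = 13.6%/12 = 1.13333% = 0.0113333.
Payoff takes n = ⌈−ln(1 − rB₀/P)/ln(1+r)⌉ = ⌈71.459⌉ = 72 payments; the last is €27.78.
Total paid = 71·€60.35 + €27.78 = €4,312.63.
Total interest = total paid − principal = €4,312.63 − €2,945.00 = €1,367.63.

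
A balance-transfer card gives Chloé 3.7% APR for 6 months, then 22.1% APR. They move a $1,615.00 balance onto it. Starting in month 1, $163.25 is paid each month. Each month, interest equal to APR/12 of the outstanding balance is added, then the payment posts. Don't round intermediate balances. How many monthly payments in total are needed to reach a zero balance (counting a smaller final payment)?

Promo months 1–6 at r₀ = 3.7%/12 = 0.00308333; months 7+ at r₁ = 22.1%/12 = 0.0184167.
After month 6: iterate B ← B·(1+r₀) − $163.25 for 6 months → $658.03.
Then at r₁ with $163.25/mo: n₂ = −ln(1 − r₁·B/P)/ln(1+r₁) ≈ 4.23 → 5 more payments.

11 payments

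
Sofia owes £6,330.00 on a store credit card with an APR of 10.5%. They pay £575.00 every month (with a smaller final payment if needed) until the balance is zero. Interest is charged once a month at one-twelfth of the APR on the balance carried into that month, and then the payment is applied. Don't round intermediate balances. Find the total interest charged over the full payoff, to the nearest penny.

Monthly rate r = 10.5%/12 = 0.875% = 0.00875.
Payoff takes n = ⌈−ln(1 − rB₀/P)/ln(1+r)⌉ = ⌈11.626⌉ = 12 payments; the last is £360.65.
Total paid = 11·£575.00 + £360.65 = £6,685.65.
Total interest = total paid − principal = £6,685.65 − £6,330.00 = £355.65.

£355.65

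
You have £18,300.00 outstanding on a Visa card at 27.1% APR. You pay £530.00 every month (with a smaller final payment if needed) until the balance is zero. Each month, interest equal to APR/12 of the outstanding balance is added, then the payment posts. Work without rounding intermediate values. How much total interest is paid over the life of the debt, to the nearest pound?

£17,610

Monthly rate r = 27.1%/12 = 2.25833% = 0.0225833.
Payoff takes n = ⌈−ln(1 − rB₀/P)/ln(1+r)⌉ = ⌈67.753⌉ = 68 payments; the last is £399.93.
Total paid = 67·£530.00 + £399.93 = £35,909.93.
Total interest = total paid − principal = £35,909.93 − £18,300.00 = £17,609.93.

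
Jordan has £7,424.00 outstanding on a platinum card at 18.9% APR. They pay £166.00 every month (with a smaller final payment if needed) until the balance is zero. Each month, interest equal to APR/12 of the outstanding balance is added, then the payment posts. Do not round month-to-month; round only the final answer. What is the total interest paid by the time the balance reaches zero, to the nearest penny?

£5,521.61

Monthly rate r = 18.9%/12 = 1.575% = 0.01575.
Payoff takes n = ⌈−ln(1 − rB₀/P)/ln(1+r)⌉ = ⌈77.985⌉ = 78 payments; the last is £163.61.
Total paid = 77·£166.00 + £163.61 = £12,945.61.
Total interest = total paid − principal = £12,945.61 − £7,424.00 = £5,521.61.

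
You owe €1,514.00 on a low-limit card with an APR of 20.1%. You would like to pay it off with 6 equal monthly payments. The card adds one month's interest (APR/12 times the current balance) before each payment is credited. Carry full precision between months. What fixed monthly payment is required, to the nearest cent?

Monthly rate r = 20.1%/12 = 1.675% = 0.01675.
Level-payment amortization: P = B₀·r / (1 − (1+r)^(−n)) = 1514.00·0.01675 / (1 − 1.01675^(−6)).
Denominator 1 − (1+r)^(−6) = 0.0948617593.
P = 25.3595 / 0.0948617593 ≈ 267.33.

€267.33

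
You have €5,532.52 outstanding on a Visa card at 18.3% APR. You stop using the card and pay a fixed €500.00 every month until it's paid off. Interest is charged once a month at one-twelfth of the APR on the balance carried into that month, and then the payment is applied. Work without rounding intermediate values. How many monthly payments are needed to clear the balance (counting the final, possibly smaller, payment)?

13 months

Monthly rate r = 18.3%/12 = 1.525% = 0.01525.
Recurrence: B ← B·(1+r) − €500.00.
Month 1: interest €84.37; balance after payment €5,116.89.
Month 2: interest €78.03; balance after payment €4,694.92.
Closed form: n = −ln(1 − rB₀/P)/ln(1+r) = −ln(0.83126)/ln(1.01525) ≈ 12.211, so the balance reaches zero during payment 13.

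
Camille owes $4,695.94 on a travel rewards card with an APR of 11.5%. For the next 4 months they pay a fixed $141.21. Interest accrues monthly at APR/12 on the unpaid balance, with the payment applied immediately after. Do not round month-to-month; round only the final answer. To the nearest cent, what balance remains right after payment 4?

$4,305.54

Monthly rate r = 11.5%/12 = 0.958333% = 0.00958333.
Each month: B ← B·(1+r) − $141.21.
Month 1: interest $45.00; balance after payment $4,599.73.
Month 2: interest $44.08; balance after payment $4,502.60.
Month 3: interest $43.15; balance after payment $4,404.54.
Month 4: interest $42.21; balance after payment $4,305.54.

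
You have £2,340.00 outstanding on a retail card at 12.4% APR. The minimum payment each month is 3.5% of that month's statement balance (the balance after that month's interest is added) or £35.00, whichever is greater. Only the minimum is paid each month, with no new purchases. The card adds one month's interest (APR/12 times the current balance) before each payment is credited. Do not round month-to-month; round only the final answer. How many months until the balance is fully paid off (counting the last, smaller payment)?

68 months

Monthly rate r = 12.4%/12 = 1.03333% = 0.0103333.
While 3.5% of the post-interest balance exceeds £35.00, each month B ← (B·(1+r))·(1 − 0.035), i.e. B shrinks by the factor (1+r)·0.965 = 0.97497.
This holds for months 1–34. Entering month 35 the balance is £988.42; 3.5% of the post-interest balance is now below £35.00, so the flat £35.00 minimum applies from here.
From month 35 a fixed £35.00 at rate r clears £988.42 in 34 more payments. Total: 34 + 34 = 68 months.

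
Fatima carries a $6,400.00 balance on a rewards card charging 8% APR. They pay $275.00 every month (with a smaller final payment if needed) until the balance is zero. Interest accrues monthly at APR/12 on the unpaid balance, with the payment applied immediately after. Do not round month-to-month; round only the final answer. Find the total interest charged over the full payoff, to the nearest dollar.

Monthly rate r = 8%/12 = 0.666667% = 0.00666667.
Payoff takes n = ⌈−ln(1 − rB₀/P)/ln(1+r)⌉ = ⌈25.374⌉ = 26 payments; the last is $103.04.
Total paid = 25·$275.00 + $103.04 = $6,978.04.
Total interest = total paid − principal = $6,978.04 − $6,400.00 = $578.04.

$578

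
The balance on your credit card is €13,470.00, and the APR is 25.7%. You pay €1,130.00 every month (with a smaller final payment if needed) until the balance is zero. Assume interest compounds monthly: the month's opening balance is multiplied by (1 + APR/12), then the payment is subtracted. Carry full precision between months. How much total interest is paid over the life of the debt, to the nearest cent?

€2,249.57

Monthly rate r = 25.7%/12 = 2.14167% = 0.0214167.
Payoff takes n = ⌈−ln(1 − rB₀/P)/ln(1+r)⌉ = ⌈13.910⌉ = 14 payments; the last is €1,029.57.
Total paid = 13·€1,130.00 + €1,029.57 = €15,719.57.
Total interest = total paid − principal = €15,719.57 − €13,470.00 = €2,249.57.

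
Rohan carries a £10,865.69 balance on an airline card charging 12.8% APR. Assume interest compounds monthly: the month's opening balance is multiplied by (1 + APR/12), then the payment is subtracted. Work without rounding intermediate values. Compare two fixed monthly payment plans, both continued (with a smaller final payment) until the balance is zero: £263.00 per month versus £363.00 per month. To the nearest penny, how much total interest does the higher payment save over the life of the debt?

Monthly rate r = 12.8%/12 = 1.06667% = 0.0106667.
At £263.00/mo: n = ⌈−ln(1 − rB₀/P)/ln(1+r)⌉ = 55 payments (last £200.94); total interest = total paid − £10,865.69 = £3,537.25.
At £363.00/mo: 37 payments (last £90.89); total interest £2,293.20.
Interest saved = £3,537.25 − £2,293.20 = £1,244.05.

£1,244.05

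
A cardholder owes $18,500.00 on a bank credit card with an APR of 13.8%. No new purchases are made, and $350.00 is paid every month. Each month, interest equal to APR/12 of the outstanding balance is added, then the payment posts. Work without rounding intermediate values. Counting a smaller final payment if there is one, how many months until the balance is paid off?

Monthly rate r = 13.8%/12 = 1.15% = 0.0115.
Recurrence: B ← B·(1+r) − $350.00.
Month 1: interest $212.75; balance after payment $18,362.75.
Month 2: interest $211.17; balance after payment $18,223.92.
Closed form: n = −ln(1 − rB₀/P)/ln(1+r) = −ln(0.39214)/ln(1.0115) ≈ 81.870, so the balance reaches zero during payment 82.

82 months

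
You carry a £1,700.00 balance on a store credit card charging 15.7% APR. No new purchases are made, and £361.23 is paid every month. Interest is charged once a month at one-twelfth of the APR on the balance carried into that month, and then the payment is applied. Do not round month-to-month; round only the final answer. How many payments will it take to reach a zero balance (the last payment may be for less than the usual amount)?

5 payments

Monthly rate r = 15.7%/12 = 1.30833% = 0.0130833.
Recurrence: B ← B·(1+r) − £361.23.
Month 1: interest £22.24; balance after payment £1,361.01.
Month 2: interest £17.81; balance after payment £1,017.59.
Month 3: interest £13.31; balance after payment £669.67.
Month 4: interest £8.76; balance after payment £317.20.
Month 5: interest £4.15; balance after payment £0.00.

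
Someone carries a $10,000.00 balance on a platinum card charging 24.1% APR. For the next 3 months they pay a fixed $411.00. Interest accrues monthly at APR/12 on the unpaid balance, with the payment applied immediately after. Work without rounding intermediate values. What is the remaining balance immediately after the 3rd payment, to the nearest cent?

$9,356.75

Monthly rate r = 24.1%/12 = 2.00833% = 0.0200833.
Each month: B ← B·(1+r) − $411.00.
Month 1: interest $200.83; balance after payment $9,789.83.
Month 2: interest $196.61; balance after payment $9,575.45.
Month 3: interest $192.31; balance after payment $9,356.75.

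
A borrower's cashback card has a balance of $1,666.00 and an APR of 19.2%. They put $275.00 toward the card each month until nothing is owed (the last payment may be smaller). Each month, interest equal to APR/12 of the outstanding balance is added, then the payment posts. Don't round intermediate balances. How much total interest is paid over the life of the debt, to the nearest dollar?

Monthly rate r = 19.2%/12 = 1.6% = 0.016.
Payoff takes n = ⌈−ln(1 − rB₀/P)/ln(1+r)⌉ = ⌈6.423⌉ = 7 payments; the last is $116.89.
Total paid = 6·$275.00 + $116.89 = $1,766.89.
Total interest = total paid − principal = $1,766.89 − $1,666.00 = $100.89.

$101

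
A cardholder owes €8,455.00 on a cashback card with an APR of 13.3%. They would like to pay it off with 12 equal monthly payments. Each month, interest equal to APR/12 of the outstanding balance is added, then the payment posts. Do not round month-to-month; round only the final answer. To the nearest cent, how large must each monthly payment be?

€756.37

Monthly rate r = 13.3%/12 = 1.10833% = 0.0110833.
Level-payment amortization: P = B₀·r / (1 − (1+r)^(−n)) = 8455.00·0.0110833 / (1 − 1.01108^(−12)).
Denominator 1 − (1+r)^(−12) = 0.123894148.
P = 93.7096 / 0.123894148 ≈ 756.37.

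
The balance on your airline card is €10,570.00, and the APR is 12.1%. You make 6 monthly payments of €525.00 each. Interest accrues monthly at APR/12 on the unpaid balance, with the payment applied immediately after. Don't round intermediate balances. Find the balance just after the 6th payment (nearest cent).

Monthly rate r = 12.1%/12 = 1.00833% = 0.0100833.
Each month: B ← B·(1+r) − €525.00.
Month 1: interest €106.58; balance after payment €10,151.58.
Month 2: interest €102.36; balance after payment €9,728.94.
Month 3: interest €98.10; balance after payment €9,302.04.
Month 4: interest €93.80; balance after payment €8,870.84.
Month 5: interest €89.45; balance after payment €8,435.29.
Month 6: interest €85.06; balance after payment €7,995.34.

€7,995.34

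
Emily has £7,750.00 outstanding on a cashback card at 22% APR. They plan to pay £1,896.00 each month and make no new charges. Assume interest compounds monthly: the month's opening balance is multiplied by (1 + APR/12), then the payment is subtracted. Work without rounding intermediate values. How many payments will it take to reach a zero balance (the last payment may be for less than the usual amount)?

Monthly rate r = 22%/12 = 1.83333% = 0.0183333.
Recurrence: B ← B·(1+r) − £1,896.00.
Month 1: interest £142.08; balance after payment £5,996.08.
Month 2: interest £109.93; balance after payment £4,210.01.
Month 3: interest £77.18; balance after payment £2,391.20.
Month 4: interest £43.84; balance after payment £539.03.
Month 5: interest £9.88; balance after payment £0.00.

5 months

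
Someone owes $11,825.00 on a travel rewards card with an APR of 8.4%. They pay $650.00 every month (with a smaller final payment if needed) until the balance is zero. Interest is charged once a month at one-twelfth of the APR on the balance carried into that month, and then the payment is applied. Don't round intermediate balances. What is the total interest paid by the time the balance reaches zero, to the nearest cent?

Monthly rate r = 8.4%/12 = 0.7% = 0.007.
Payoff takes n = ⌈−ln(1 − rB₀/P)/ln(1+r)⌉ = ⌈19.528⌉ = 20 payments; the last is $343.44.
Total paid = 19·$650.00 + $343.44 = $12,693.44.
Total interest = total paid − principal = $12,693.44 − $11,825.00 = $868.44.

$868.44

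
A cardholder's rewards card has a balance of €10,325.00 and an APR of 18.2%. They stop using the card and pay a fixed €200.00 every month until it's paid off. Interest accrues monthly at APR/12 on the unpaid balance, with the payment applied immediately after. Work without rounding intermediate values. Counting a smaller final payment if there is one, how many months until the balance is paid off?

102 payments

Monthly rate r = 18.2%/12 = 1.51667% = 0.0151667.
Recurrence: B ← B·(1+r) − €200.00.
Month 1: interest €156.60; balance after payment €10,281.60.
Month 2: interest €155.94; balance after payment €10,237.53.
Closed form: n = −ln(1 − rB₀/P)/ln(1+r) = −ln(0.21702)/ln(1.01517) ≈ 101.494, so the balance reaches zero during payment 102.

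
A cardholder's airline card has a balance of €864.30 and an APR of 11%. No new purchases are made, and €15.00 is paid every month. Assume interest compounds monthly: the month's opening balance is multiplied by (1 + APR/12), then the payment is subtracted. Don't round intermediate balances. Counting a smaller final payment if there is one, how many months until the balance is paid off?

Monthly rate r = 11%/12 = 0.916667% = 0.00916667.
Recurrence: B ← B·(1+r) − €15.00.
Month 1: interest €7.92; balance after payment €857.22.
Month 2: interest €7.86; balance after payment €850.08.
Closed form: n = −ln(1 − rB₀/P)/ln(1+r) = −ln(0.47182)/ln(1.00917) ≈ 82.320, so the balance reaches zero during payment 83.

83 payments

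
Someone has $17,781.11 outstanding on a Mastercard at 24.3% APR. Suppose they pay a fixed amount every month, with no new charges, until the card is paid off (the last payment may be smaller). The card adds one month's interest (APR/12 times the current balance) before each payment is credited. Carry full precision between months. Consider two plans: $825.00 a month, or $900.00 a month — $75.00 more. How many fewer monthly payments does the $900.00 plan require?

Monthly rate r = 24.3%/12 = 2.025% = 0.02025.
At $825.00/mo: n = ⌈−ln(1 − rB₀/P)/ln(1+r)⌉ = 29 payments (last $502.20); total interest = total paid − $17,781.11 = $5,821.09.
At $900.00/mo: 26 payments (last $440.33); total interest $5,159.22.
Payments saved = 29 − 26 = 3.

3 fewer payments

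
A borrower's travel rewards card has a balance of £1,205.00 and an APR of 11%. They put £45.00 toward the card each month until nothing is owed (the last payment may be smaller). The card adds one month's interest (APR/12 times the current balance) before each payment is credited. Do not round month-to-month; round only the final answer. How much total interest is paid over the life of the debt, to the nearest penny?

£184.00

Monthly rate r = 11%/12 = 0.916667% = 0.00916667.
Payoff takes n = ⌈−ln(1 − rB₀/P)/ln(1+r)⌉ = ⌈30.866⌉ = 31 payments; the last is £39.00.
Total paid = 30·£45.00 + £39.00 = £1,389.00.
Total interest = total paid − principal = £1,389.00 − £1,205.00 = £184.00.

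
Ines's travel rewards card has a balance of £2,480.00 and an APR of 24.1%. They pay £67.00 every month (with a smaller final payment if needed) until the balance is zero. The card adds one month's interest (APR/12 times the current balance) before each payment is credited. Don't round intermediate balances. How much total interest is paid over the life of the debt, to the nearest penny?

Monthly rate r = 24.1%/12 = 2.00833% = 0.0200833.
Payoff takes n = ⌈−ln(1 − rB₀/P)/ln(1+r)⌉ = ⌈68.404⌉ = 69 payments; the last is £27.24.
Total paid = 68·£67.00 + £27.24 = £4,583.24.
Total interest = total paid − principal = £4,583.24 − £2,480.00 = £2,103.24.

£2,103.24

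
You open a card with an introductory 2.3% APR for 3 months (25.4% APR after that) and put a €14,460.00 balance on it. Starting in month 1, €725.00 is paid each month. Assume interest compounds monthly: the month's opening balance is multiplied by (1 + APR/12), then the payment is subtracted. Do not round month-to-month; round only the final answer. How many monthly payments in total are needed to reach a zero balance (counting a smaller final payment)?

Promo months 1–3 at r₀ = 2.3%/12 = 0.00191667; months 4+ at r₁ = 25.4%/12 = 0.0211667.
After month 3: iterate B ← B·(1+r₀) − €725.00 for 3 months → €12,364.13.
Then at r₁ with €725.00/mo: n₂ = −ln(1 − r₁·B/P)/ln(1+r₁) ≈ 21.38 → 22 more payments.

25 months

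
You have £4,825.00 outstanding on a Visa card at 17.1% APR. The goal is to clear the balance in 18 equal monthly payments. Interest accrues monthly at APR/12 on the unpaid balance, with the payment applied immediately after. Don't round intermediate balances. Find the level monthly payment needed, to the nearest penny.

£305.80

Monthly rate r = 17.1%/12 = 1.425% = 0.01425.
Level-payment amortization: P = B₀·r / (1 − (1+r)^(−n)) = 4825.00·0.01425 / (1 − 1.01425^(−18)).
Denominator 1 − (1+r)^(−18) = 0.224842943.
P = 68.7563 / 0.224842943 ≈ 305.80.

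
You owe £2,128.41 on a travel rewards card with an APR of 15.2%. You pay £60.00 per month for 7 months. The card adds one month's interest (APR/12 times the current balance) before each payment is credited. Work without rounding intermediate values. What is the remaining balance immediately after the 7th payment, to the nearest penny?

£1,888.15

Monthly rate r = 15.2%/12 = 1.26667% = 0.0126667.
Each month: B ← B·(1+r) − £60.00.
Month 1: interest £26.96; balance after payment £2,095.37.
Month 2: interest £26.54; balance after payment £2,061.91.
Month 3: interest £26.12; balance after payment £2,028.03.
Month 4: interest £25.69; balance after payment £1,993.72.
Month 5: interest £25.25; balance after payment £1,958.97.
Month 6: interest £24.81; balance after payment £1,923.78.
Month 7: interest £24.37; balance after payment £1,888.15.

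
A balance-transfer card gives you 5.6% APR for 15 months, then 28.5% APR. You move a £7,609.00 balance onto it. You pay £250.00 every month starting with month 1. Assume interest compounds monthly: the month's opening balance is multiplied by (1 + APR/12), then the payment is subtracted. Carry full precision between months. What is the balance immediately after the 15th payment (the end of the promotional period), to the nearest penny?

£4,284.37

Promo months 1–15 at r₀ = 5.6%/12 = 0.00466667; months 16+ at r₁ = 28.5%/12 = 0.02375.
After month 15: iterate B ← B·(1+r₀) − £250.00 for 15 months → £4,284.37.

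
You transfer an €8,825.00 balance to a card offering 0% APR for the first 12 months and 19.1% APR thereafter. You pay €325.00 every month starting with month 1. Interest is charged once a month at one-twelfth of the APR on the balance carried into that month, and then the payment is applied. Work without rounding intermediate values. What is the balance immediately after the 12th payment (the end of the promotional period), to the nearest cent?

€4,925.00

Promo months 1–12 at r₀ = 0%/12 = 0; months 13+ at r₁ = 19.1%/12 = 0.0159167.
After month 12 (no interest yet): B = €8,825.00 − 12·€325.00 = €4,925.00.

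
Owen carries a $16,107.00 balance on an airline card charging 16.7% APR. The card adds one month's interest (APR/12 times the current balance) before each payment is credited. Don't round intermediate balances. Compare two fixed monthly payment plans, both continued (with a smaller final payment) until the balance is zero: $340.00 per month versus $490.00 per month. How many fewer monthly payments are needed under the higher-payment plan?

Monthly rate r = 16.7%/12 = 1.39167% = 0.0139167.
At $340.00/mo: n = ⌈−ln(1 − rB₀/P)/ln(1+r)⌉ = 78 payments (last $307.80); total interest = total paid − $16,107.00 = $10,380.80.
At $490.00/mo: 45 payments (last $120.57); total interest $5,573.57.
Payments saved = 78 − 45 = 33.

33 fewer payments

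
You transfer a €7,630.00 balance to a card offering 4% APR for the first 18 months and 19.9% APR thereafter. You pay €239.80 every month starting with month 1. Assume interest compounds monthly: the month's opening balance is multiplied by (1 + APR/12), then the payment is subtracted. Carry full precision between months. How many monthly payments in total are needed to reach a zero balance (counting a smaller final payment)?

36 payments

Promo months 1–18 at r₀ = 4%/12 = 0.00333333; months 19+ at r₁ = 19.9%/12 = 0.0165833.
After month 18: iterate B ← B·(1+r₀) − €239.80 for 18 months → €3,660.10.
Then at r₁ with €239.80/mo: n₂ = −ln(1 − r₁·B/P)/ln(1+r₁) ≈ 17.74 → 18 more payments.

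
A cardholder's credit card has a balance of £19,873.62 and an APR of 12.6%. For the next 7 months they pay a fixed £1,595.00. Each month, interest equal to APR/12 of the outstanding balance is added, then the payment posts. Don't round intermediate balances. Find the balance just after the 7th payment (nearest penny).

£9,858.24

Monthly rate r = 12.6%/12 = 1.05% = 0.0105.
Each month: B ← B·(1+r) − £1,595.00.
Month 1: interest £208.67; balance after payment £18,487.29.
Month 2: interest £194.12; balance after payment £17,086.41.
Month 3: interest £179.41; balance after payment £15,670.82.
Month 4: interest £164.54; balance after payment £14,240.36.
Month 5: interest £149.52; balance after payment £12,794.88.
Month 6: interest £134.35; balance after payment £11,334.23.
Month 7: interest £119.01; balance after payment £9,858.24.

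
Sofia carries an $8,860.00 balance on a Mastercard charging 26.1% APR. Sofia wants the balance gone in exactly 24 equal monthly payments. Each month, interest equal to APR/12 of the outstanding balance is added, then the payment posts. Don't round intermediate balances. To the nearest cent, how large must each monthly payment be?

Monthly rate r = 26.1%/12 = 2.175% = 0.02175.
Level-payment amortization: P = B₀·r / (1 − (1+r)^(−n)) = 8860.00·0.02175 / (1 − 1.02175^(−24)).
Denominator 1 − (1+r)^(−24) = 0.403337853.
P = 192.705 / 0.403337853 ≈ 477.78.

$477.78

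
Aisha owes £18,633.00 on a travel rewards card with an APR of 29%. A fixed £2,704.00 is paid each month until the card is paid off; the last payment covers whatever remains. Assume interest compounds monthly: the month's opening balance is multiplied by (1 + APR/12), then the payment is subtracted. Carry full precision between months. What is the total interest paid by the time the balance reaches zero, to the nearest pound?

£2,001

Monthly rate r = 29%/12 = 2.41667% = 0.0241667.
Payoff takes n = ⌈−ln(1 − rB₀/P)/ln(1+r)⌉ = ⌈7.628⌉ = 8 payments; the last is £1,706.40.
Total paid = 7·£2,704.00 + £1,706.40 = £20,634.40.
Total interest = total paid − principal = £20,634.40 − £18,633.00 = £2,001.40.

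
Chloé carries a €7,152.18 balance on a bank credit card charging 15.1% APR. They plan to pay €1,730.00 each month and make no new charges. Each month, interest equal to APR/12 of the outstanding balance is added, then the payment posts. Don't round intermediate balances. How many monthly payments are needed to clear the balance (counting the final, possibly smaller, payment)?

5 months

Monthly rate r = 15.1%/12 = 1.25833% = 0.0125833.
Recurrence: B ← B·(1+r) − €1,730.00.
Month 1: interest €90.00; balance after payment €5,512.18.
Month 2: interest €69.36; balance after payment €3,851.54.
Month 3: interest €48.47; balance after payment €2,170.01.
Month 4: interest €27.31; balance after payment €467.31.
Month 5: interest €5.88; balance after payment €0.00.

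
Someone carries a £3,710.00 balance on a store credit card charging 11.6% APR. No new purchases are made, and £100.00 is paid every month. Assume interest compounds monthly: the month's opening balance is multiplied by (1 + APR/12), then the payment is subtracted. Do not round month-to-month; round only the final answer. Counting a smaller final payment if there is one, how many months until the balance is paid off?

47 months

Monthly rate r = 11.6%/12 = 0.966667% = 0.00966667.
Recurrence: B ← B·(1+r) − £100.00.
Month 1: interest £35.86; balance after payment £3,645.86.
Month 2: interest £35.24; balance after payment £3,581.11.
Closed form: n = −ln(1 − rB₀/P)/ln(1+r) = −ln(0.64137)/ln(1.00967) ≈ 46.169, so the balance reaches zero during payment 47.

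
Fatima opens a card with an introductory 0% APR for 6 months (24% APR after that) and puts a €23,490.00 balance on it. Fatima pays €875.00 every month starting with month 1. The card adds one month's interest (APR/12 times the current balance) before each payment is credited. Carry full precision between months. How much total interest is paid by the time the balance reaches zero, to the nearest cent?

Promo months 1–6 at r₀ = 0%/12 = 0; months 7+ at r₁ = 24%/12 = 0.02.
After month 6 (no interest yet): B = €23,490.00 − 6·€875.00 = €18,240.00.
Then at r₁ with €875.00/mo: n₂ = −ln(1 − r₁·B/P)/ln(1+r₁) ≈ 27.24 → 28 more payments.
Total paid = 33·€875.00 + €211.47 = €29,086.47; interest = €29,086.47 − €23,490.00 = €5,596.47.

€5,596.47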